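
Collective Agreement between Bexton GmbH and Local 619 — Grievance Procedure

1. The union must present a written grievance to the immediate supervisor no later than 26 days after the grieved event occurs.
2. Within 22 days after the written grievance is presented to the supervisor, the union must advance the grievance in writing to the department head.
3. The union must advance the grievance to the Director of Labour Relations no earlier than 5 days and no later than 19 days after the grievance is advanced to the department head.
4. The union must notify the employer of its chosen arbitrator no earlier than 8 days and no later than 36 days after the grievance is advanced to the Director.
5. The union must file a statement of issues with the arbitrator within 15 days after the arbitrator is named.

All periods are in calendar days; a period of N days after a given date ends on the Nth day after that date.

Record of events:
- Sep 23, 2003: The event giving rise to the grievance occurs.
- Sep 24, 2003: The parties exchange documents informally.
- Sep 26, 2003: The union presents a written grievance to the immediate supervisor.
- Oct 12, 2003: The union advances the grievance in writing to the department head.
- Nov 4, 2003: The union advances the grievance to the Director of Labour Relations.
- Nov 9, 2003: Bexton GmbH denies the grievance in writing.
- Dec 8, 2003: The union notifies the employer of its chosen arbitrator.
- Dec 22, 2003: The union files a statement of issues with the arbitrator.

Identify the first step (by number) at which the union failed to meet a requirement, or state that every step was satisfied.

Step 1 — counting 26 days from Sep 23, 2003 (when the grieved event occurs) gives a deadline of Oct 19, 2003; done Sep 26, 2003 — timely.
Step 2 — counting 22 days from Sep 26, 2003 (when the written grievance is presented to the supervisor) gives a deadline of Oct 18, 2003; done Oct 12, 2003 — timely.
Step 3 — 5 and 19 days from Oct 12, 2003 (when the grievance is advanced to the department head) are Oct 17, 2003 and Oct 31, 2003 respectively; Nov 4, 2003 is 4 days past the end of the window.
No need to go further; step 3 was not satisfied.

Step 3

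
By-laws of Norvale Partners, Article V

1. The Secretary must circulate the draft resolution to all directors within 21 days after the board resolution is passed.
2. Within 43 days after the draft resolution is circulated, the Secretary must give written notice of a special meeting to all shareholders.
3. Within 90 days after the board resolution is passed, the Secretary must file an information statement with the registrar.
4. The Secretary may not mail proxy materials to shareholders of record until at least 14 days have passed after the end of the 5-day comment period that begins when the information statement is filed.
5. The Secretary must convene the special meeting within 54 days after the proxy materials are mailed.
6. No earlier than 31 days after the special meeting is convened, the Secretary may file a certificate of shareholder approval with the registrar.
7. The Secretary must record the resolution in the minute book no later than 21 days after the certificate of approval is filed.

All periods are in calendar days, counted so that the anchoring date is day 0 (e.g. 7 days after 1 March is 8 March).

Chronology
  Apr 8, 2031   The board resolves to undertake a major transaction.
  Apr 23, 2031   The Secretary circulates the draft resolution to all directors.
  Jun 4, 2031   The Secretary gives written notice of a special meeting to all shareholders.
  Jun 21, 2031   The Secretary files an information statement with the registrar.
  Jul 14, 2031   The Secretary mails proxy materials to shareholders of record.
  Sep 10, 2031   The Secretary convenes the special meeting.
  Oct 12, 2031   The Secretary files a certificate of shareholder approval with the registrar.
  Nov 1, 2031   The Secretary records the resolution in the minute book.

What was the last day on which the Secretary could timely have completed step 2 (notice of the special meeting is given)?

Step 2 runs from Apr 23, 2031, when the draft resolution is circulated. 43 days after Apr 23, 2031 is Jun 5, 2031.

Jun 5, 2031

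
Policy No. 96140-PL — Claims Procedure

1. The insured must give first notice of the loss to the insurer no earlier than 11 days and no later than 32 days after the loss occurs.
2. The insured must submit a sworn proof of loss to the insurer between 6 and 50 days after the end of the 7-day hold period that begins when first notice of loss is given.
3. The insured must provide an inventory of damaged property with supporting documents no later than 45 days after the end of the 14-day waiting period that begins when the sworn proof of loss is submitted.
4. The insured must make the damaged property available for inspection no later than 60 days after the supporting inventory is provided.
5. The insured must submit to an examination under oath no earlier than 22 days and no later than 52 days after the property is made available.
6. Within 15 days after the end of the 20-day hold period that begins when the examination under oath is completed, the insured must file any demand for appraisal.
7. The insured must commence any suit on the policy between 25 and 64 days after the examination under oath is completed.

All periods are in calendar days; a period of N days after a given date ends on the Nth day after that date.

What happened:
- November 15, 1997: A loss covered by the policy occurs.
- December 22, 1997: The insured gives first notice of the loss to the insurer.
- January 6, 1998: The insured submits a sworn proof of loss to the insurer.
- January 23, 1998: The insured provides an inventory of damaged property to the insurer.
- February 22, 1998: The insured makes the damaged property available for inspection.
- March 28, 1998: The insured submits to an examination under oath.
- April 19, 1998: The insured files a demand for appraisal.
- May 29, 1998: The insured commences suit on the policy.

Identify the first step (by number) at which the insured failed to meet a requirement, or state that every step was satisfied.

Step 1: the window is 11–32 days after November 15, 1997 (when the loss occurs), so November 26, 1997 through December 17, 1997; done December 22, 1997 — 5 days after the window closed.

Step 1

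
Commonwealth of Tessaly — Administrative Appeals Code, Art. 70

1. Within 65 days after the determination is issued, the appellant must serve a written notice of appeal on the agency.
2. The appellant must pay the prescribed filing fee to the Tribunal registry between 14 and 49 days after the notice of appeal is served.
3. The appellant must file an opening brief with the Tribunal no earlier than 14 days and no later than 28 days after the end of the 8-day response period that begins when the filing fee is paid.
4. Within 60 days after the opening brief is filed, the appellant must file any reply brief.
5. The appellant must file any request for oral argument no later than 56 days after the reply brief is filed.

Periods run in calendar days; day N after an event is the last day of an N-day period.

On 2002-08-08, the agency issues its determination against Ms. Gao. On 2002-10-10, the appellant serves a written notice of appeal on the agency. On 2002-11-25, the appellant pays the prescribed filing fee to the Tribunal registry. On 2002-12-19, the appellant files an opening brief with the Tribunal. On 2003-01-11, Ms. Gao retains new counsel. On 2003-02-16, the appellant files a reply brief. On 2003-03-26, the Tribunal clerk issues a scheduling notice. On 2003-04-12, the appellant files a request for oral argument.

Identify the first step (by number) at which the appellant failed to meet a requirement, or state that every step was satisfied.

None — every step was satisfied

Step 1: 65 days after 2002-08-08 (when the determination is issued) is 2002-10-12; 2002-10-10 is within that limit.
Step 2: the window is 14–49 days after 2002-10-10 (when the notice of appeal is served), so 2002-10-24 through 2002-11-28; done 2002-11-25 — within the window.
Step 3: the window is 14–28 days after 2002-12-03 (end of the 8-day response period, which began when the filing fee is paid on 2002-11-25), so 2002-12-17 through 2002-12-31; done 2002-12-19 — within the window.
Step 4: 60 days after 2002-12-19 (when the opening brief is filed) is 2003-02-17; done 2003-02-16 — timely.
Step 5: 56 days after 2003-02-16 (when the reply brief is filed) is 2003-04-13; completed 2003-04-12, before the deadline.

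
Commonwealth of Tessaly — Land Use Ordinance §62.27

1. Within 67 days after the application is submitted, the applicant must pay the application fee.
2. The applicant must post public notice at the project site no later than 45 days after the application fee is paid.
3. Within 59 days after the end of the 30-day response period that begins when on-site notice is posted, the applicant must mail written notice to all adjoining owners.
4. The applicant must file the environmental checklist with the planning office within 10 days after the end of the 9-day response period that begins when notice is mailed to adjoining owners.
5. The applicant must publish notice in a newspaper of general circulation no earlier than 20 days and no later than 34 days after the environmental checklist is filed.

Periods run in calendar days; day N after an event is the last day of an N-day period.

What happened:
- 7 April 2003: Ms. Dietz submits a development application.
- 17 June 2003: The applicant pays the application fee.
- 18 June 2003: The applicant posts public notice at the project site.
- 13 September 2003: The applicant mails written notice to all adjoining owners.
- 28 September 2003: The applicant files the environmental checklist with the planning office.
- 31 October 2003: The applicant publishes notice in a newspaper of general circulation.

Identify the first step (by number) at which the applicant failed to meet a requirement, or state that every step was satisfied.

Step 1 — counting 67 days from 7 April 2003 (when the application is submitted) gives a deadline of 13 June 2003; 17 June 2003 misses that deadline by 4 days.
That is the first point of non-compliance.

Step 1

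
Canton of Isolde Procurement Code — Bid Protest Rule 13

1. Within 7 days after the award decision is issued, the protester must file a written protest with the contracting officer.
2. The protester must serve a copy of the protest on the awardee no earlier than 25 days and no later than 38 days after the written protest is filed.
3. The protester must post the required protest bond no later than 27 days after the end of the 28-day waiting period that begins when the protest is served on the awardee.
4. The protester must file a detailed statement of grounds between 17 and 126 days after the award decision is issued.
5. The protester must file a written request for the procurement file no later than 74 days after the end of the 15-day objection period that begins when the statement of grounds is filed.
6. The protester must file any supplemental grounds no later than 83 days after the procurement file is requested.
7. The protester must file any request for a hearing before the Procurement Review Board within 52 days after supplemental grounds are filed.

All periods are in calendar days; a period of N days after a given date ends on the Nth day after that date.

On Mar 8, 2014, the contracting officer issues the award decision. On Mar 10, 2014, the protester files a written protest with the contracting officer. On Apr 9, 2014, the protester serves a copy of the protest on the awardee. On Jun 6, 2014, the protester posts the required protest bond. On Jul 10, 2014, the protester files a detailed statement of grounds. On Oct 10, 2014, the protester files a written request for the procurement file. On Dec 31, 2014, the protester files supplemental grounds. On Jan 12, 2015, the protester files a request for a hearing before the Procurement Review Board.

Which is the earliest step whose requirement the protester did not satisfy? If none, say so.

Step 3

(1) due by Mar 8, 2014 + 7 days = Mar 15, 2014; done Mar 10, 2014 — timely.
(2) the permitted window runs from Mar 10, 2014 + 25 = Apr 4, 2014 to Mar 10, 2014 + 38 = Apr 17, 2014; Apr 9, 2014 falls inside that range.
(3) due by May 7, 2014 + 27 days = Jun 3, 2014; Jun 6, 2014 misses that deadline by 3 days.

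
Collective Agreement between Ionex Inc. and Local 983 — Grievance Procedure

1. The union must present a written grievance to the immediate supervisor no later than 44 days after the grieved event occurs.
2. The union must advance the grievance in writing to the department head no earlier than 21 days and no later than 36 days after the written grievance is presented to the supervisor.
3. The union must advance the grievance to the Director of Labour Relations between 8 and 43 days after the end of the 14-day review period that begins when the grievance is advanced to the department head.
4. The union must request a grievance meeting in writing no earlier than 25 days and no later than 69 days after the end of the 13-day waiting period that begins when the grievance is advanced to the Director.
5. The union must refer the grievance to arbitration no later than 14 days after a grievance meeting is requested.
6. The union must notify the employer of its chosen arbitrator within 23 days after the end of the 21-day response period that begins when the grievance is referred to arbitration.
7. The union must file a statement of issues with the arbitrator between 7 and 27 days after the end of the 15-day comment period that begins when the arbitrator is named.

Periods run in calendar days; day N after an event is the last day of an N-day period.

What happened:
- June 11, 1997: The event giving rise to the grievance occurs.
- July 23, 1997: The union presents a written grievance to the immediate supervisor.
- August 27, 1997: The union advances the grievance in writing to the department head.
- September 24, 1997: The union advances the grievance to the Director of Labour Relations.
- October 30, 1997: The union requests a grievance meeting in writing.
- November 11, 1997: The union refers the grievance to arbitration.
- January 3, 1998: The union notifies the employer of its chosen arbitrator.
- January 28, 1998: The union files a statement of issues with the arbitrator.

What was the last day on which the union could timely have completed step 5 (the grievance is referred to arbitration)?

Step 5 runs from October 30, 1997, when a grievance meeting is requested. 14 days after October 30, 1997 is November 13, 1997.

November 13, 1997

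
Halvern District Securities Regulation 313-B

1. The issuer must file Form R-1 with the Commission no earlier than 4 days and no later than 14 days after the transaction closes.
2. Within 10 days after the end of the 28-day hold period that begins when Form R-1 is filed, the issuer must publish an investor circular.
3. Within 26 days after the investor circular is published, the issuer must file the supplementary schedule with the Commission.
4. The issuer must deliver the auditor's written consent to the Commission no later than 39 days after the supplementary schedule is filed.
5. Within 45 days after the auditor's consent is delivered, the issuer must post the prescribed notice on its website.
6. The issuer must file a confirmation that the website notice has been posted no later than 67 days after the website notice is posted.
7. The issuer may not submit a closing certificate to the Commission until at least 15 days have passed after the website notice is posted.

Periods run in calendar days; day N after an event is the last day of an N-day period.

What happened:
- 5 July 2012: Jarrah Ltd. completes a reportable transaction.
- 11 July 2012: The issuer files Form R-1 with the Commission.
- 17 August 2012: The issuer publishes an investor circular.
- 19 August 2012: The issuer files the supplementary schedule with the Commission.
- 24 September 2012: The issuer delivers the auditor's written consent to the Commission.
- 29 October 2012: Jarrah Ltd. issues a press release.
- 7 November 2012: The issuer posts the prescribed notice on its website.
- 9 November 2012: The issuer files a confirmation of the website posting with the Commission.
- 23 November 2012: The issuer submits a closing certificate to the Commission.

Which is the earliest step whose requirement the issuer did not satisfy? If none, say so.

None — every step was satisfied

(1) the permitted window runs from 5 July 2012 + 4 = 9 July 2012 to 5 July 2012 + 14 = 19 July 2012; 11 July 2012 falls inside that range.
(2) due by 8 August 2012 + 10 days = 18 August 2012; 17 August 2012 is within that limit.
(3) due by 17 August 2012 + 26 days = 12 September 2012; completed 19 August 2012, before the deadline.
(4) due by 19 August 2012 + 39 days = 27 September 2012; 24 September 2012 is within that limit.
(5) due by 24 September 2012 + 45 days = 8 November 2012; 7 November 2012 is within that limit.
(6) due by 7 November 2012 + 67 days = 13 January 2013; completed 9 November 2012, before the deadline.
(7) permitted from 7 November 2012 + 15 days = 22 November 2012 onward; done 23 November 2012, after the minimum wait.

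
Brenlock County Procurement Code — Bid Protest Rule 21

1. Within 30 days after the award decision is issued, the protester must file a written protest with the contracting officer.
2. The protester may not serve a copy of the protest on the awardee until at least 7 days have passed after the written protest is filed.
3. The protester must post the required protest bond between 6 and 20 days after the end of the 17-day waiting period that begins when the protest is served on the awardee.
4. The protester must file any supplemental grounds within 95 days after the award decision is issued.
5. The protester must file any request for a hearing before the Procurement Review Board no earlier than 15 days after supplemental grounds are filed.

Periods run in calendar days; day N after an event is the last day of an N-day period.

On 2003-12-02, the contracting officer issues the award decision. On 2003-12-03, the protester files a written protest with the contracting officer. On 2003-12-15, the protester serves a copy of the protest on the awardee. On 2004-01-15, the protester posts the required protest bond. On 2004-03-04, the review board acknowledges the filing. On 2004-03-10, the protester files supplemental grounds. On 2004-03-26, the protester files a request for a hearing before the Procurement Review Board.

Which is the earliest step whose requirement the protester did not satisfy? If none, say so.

Step 1: 30 days after 2003-12-02 (when the award decision is issued) is 2004-01-01; done 2003-12-03 — timely.
Step 2: the earliest permitted date is 7 days after 2003-12-03 (when the written protest is filed), i.e. 2003-12-10; done 2003-12-15 — permitted.
Step 3: the window is 6–20 days after 2004-01-01 (end of the 17-day waiting period, which began when the protest is served on the awardee on 2003-12-15), so 2004-01-07 through 2004-01-21; 2004-01-15 falls inside that range.
Step 4: 95 days after 2003-12-02 (when the award decision is issued) is 2004-03-06; 2004-03-10 misses that deadline by 4 days.
Later steps need not be reached.

Step 4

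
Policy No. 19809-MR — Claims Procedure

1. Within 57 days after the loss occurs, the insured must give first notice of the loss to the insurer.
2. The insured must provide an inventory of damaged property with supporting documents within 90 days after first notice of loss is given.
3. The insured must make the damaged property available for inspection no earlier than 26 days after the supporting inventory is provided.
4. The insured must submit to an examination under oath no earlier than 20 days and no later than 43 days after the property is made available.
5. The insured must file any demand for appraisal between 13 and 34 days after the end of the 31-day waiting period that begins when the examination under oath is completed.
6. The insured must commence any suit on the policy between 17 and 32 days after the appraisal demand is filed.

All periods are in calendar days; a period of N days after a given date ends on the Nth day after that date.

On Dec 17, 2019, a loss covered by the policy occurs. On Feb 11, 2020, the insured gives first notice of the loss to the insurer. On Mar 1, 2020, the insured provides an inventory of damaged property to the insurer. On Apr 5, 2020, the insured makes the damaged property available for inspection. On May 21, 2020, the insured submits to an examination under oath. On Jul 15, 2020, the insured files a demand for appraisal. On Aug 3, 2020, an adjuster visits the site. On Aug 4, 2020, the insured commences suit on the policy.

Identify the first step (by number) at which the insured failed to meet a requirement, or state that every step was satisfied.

Step 1: 57 days after Dec 17, 2019 (when the loss occurs) is Feb 12, 2020; Feb 11, 2020 is within that limit.
Step 2: 90 days after Feb 11, 2020 (when first notice of loss is given) is May 11, 2020; completed Mar 1, 2020, before the deadline.
Step 3: the earliest permitted date is 26 days after Mar 1, 2020 (when the supporting inventory is provided), i.e. Mar 27, 2020; done Apr 5, 2020 — permitted.
Step 4: the window is 20–43 days after Apr 5, 2020 (when the property is made available), so Apr 25, 2020 through May 18, 2020; May 21, 2020 is 3 days past the end of the window.
The analysis stops there.

Step 4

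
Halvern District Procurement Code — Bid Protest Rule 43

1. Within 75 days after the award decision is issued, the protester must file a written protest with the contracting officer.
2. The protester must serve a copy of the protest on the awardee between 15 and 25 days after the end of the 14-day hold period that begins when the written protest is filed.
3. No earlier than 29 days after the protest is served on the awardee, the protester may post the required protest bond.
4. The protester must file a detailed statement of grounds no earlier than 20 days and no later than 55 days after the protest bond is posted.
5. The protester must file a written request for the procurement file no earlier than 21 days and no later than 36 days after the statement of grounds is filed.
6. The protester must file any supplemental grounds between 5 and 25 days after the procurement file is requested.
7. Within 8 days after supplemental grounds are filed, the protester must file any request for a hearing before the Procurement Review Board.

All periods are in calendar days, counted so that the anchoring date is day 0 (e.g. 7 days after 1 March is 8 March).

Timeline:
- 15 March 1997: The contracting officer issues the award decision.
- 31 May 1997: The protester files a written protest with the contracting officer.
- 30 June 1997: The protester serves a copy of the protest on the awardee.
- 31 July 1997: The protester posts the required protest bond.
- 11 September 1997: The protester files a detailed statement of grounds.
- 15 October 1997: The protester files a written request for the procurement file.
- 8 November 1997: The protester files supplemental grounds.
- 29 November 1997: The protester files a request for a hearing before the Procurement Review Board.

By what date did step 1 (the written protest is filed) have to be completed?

29 May 1997

Step 1 runs from 15 March 1997, when the award decision is issued. 75 days after 15 March 1997 is 29 May 1997.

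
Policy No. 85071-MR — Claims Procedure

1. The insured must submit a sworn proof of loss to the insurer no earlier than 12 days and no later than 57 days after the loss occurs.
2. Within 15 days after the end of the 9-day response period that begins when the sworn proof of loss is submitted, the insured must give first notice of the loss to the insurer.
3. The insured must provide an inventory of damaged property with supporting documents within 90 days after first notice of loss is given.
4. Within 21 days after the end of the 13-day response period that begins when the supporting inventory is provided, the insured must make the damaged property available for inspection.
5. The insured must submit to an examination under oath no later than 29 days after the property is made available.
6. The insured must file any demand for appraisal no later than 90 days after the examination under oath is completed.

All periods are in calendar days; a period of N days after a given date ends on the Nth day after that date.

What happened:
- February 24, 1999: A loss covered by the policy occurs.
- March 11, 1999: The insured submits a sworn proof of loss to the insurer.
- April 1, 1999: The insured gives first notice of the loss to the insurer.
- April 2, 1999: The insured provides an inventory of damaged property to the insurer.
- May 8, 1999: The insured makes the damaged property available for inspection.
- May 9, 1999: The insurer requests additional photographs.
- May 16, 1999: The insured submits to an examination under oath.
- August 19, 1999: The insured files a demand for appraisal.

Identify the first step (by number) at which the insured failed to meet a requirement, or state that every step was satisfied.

(1) the permitted window runs from February 24, 1999 + 12 = March 8, 1999 to February 24, 1999 + 57 = April 22, 1999; done March 11, 1999 — within the window.
(2) due by March 20, 1999 + 15 days = April 4, 1999; April 1, 1999 is within that limit.
(3) due by April 1, 1999 + 90 days = June 30, 1999; completed April 2, 1999, before the deadline.
(4) due by April 15, 1999 + 21 days = May 6, 1999; done May 8, 1999 — 2 days late.
Later steps need not be reached.

Step 4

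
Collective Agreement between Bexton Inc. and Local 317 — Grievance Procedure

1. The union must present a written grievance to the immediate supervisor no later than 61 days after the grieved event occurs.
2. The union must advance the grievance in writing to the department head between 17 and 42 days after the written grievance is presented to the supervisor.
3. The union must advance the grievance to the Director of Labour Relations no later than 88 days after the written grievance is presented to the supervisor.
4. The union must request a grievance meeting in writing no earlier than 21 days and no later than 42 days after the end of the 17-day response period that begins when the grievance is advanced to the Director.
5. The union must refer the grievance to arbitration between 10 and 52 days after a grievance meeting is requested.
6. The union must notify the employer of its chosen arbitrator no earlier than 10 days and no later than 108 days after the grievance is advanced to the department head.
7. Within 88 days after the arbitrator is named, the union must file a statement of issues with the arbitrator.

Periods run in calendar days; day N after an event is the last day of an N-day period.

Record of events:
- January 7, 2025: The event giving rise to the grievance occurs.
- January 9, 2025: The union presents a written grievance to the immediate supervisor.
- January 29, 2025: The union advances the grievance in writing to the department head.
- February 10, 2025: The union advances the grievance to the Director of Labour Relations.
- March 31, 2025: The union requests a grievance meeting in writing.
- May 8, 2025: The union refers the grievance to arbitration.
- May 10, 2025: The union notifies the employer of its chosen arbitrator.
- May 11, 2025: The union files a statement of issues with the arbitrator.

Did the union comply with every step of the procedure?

Yes

(1) due by January 7, 2025 + 61 days = March 9, 2025; January 9, 2025 is within that limit.
(2) the permitted window runs from January 9, 2025 + 17 = January 26, 2025 to January 9, 2025 + 42 = February 20, 2025; done January 29, 2025 — within the window.
(3) due by January 9, 2025 + 88 days = April 7, 2025; February 10, 2025 is within that limit.
(4) the permitted window runs from February 27, 2025 + 21 = March 20, 2025 to February 27, 2025 + 42 = April 10, 2025; done March 31, 2025 — within the window.
(5) the permitted window runs from March 31, 2025 + 10 = April 10, 2025 to March 31, 2025 + 52 = May 22, 2025; done May 8, 2025 — within the window.
(6) the permitted window runs from January 29, 2025 + 10 = February 8, 2025 to January 29, 2025 + 108 = May 17, 2025; May 10, 2025 falls inside that range.
(7) due by May 10, 2025 + 88 days = August 6, 2025; completed May 11, 2025, before the deadline.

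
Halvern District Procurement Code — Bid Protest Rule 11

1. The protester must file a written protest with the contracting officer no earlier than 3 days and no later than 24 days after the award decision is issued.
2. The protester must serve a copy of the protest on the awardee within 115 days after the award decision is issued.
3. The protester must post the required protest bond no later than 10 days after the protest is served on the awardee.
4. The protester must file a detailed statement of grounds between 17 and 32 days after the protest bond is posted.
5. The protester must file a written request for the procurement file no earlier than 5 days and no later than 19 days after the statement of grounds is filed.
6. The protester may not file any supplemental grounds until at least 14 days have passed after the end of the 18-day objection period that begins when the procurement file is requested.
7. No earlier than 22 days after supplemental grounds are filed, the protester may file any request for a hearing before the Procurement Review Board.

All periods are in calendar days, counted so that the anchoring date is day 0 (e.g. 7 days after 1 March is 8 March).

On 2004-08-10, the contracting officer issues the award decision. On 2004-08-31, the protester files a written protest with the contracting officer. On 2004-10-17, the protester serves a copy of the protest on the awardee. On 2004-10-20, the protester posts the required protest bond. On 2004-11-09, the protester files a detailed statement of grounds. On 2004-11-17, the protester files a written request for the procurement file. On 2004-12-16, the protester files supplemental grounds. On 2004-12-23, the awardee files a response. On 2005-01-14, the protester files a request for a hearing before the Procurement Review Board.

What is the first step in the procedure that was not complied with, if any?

Step 1: the window is 3–24 days after 2004-08-10 (when the award decision is issued), so 2004-08-13 through 2004-09-03; done 2004-08-31 — within the window.
Step 2: 115 days after 2004-08-10 (when the award decision is issued) is 2004-12-03; done 2004-10-17 — timely.
Step 3: 10 days after 2004-10-17 (when the protest is served on the awardee) is 2004-10-27; done 2004-10-20 — timely.
Step 4: the window is 17–32 days after 2004-10-20 (when the protest bond is posted), so 2004-11-06 through 2004-11-21; done 2004-11-09 — within the window.
Step 5: the window is 5–19 days after 2004-11-09 (when the statement of grounds is filed), so 2004-11-14 through 2004-11-28; done 2004-11-17 — within the window.
Step 6: the earliest permitted date is 14 days after 2004-12-05 (end of the 18-day objection period, which began when the procurement file is requested on 2004-11-17), i.e. 2004-12-19; done 2004-12-16 — 3 days too early.

Step 6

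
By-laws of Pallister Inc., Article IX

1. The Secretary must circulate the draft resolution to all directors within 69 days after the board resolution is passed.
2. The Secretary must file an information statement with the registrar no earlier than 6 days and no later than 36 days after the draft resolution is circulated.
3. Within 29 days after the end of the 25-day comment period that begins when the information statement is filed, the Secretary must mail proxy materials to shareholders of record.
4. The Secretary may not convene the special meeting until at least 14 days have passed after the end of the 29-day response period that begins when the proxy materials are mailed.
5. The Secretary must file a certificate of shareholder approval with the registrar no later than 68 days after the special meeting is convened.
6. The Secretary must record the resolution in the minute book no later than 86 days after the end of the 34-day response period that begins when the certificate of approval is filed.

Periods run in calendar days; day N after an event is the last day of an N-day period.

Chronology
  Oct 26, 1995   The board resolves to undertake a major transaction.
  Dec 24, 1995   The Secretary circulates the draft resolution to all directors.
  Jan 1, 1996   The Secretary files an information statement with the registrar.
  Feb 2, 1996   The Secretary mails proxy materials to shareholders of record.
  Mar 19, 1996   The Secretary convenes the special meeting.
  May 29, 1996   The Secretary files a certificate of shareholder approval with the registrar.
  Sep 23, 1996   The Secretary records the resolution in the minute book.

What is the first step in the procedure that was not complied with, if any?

Step 5

Step 1 — counting 69 days from Oct 26, 1995 (when the board resolution is passed) gives a deadline of Jan 3, 1996; completed Dec 24, 1995, before the deadline.
Step 2 — 6 and 36 days from Dec 24, 1995 (when the draft resolution is circulated) are Dec 30, 1995 and Jan 29, 1996 respectively; Jan 1, 1996 falls inside that range.
Step 3 — counting 29 days from Jan 26, 1996 (end of the 25-day comment period, which began when the information statement is filed on Jan 1, 1996) gives a deadline of Feb 24, 1996; Feb 2, 1996 is within that limit.
Step 4 — must wait 14 days from Mar 2, 1996 (end of the 29-day response period, which began when the proxy materials are mailed on Feb 2, 1996), so not before Mar 16, 1996; done Mar 19, 1996, after the minimum wait.
Step 5 — counting 68 days from Mar 19, 1996 (when the special meeting is convened) gives a deadline of May 26, 1996; done May 29, 1996 — 3 days late.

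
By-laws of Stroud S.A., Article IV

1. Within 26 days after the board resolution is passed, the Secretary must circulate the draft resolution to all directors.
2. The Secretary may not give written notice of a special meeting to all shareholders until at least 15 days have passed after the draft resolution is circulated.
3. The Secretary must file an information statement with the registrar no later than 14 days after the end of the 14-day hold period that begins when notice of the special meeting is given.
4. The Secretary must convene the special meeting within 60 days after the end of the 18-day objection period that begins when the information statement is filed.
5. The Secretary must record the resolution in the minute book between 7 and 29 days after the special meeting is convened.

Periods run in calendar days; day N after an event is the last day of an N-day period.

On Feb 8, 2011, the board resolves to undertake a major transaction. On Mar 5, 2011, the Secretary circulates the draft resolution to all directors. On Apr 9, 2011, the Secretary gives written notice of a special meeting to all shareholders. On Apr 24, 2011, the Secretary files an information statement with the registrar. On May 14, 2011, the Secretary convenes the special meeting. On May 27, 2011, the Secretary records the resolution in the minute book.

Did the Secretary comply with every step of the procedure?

Yes

(1) due by Feb 8, 2011 + 26 days = Mar 6, 2011; Mar 5, 2011 is within that limit.
(2) permitted from Mar 5, 2011 + 15 days = Mar 20, 2011 onward; done Apr 9, 2011, after the minimum wait.
(3) due by Apr 23, 2011 + 14 days = May 7, 2011; Apr 24, 2011 is within that limit.
(4) due by May 12, 2011 + 60 days = Jul 11, 2011; May 14, 2011 is within that limit.
(5) the permitted window runs from May 14, 2011 + 7 = May 21, 2011 to May 14, 2011 + 29 = Jun 12, 2011; May 27, 2011 falls inside that range.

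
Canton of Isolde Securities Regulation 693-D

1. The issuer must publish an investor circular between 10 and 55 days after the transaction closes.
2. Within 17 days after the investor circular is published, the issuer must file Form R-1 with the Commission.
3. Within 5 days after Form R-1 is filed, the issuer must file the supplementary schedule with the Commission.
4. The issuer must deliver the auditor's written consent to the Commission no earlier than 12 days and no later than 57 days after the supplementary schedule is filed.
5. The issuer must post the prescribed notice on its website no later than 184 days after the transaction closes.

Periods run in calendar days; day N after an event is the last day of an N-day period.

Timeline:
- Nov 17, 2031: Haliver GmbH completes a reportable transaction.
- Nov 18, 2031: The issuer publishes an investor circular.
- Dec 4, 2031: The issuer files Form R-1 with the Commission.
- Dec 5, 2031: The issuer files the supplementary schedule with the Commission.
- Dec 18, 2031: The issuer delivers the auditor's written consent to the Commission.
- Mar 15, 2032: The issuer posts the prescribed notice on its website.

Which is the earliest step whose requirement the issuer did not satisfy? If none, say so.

(1) the permitted window runs from Nov 17, 2031 + 10 = Nov 27, 2031 to Nov 17, 2031 + 55 = Jan 11, 2032; done Nov 18, 2031 — 9 days before the window opened.

Step 1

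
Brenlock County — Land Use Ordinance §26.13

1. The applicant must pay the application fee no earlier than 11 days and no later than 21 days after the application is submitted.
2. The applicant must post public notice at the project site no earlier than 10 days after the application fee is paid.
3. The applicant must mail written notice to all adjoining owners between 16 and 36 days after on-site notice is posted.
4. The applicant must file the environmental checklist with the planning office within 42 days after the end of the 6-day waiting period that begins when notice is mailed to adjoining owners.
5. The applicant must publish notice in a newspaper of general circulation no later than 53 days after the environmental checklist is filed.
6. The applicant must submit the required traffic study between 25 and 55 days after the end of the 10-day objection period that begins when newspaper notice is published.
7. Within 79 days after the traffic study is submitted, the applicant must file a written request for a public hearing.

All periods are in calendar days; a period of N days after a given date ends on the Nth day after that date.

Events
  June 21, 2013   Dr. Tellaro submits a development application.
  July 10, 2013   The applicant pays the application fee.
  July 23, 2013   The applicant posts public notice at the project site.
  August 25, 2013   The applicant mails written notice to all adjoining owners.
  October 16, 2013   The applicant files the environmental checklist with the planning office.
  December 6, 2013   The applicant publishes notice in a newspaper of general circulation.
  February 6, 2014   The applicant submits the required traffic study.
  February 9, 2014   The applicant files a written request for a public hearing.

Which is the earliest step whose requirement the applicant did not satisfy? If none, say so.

Step 1: the window is 11–21 days after June 21, 2013 (when the application is submitted), so July 2, 2013 through July 12, 2013; July 10, 2013 falls inside that range.
Step 2: the earliest permitted date is 10 days after July 10, 2013 (when the application fee is paid), i.e. July 20, 2013; done July 23, 2013, after the minimum wait.
Step 3: the window is 16–36 days after July 23, 2013 (when on-site notice is posted), so August 8, 2013 through August 28, 2013; done August 25, 2013 — within the window.
Step 4: 42 days after August 31, 2013 (end of the 6-day waiting period, which began when notice is mailed to adjoining owners on August 25, 2013) is October 12, 2013; not done until October 16, 2013, 4 days after the deadline.
No need to go further; step 4 was not satisfied.

Step 4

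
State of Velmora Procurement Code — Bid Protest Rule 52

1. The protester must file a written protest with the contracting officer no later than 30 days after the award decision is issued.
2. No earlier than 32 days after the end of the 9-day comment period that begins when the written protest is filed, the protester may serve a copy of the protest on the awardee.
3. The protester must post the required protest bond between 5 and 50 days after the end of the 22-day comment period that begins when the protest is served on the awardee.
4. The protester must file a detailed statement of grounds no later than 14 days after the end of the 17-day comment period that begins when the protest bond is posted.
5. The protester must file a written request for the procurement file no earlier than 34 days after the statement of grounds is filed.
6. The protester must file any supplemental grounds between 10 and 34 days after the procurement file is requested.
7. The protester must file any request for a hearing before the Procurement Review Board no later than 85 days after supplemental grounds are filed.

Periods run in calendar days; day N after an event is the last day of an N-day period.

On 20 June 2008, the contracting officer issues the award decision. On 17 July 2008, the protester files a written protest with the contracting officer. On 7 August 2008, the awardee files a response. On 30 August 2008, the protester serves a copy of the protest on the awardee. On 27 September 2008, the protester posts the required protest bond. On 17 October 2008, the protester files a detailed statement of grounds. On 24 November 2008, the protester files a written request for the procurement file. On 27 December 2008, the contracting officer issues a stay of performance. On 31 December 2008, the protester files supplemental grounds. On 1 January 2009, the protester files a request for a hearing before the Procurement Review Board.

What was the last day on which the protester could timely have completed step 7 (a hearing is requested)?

Step 7 runs from 31 December 2008, when supplemental grounds are filed. 85 days after 31 December 2008 is 26 March 2009.

26 March 2009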